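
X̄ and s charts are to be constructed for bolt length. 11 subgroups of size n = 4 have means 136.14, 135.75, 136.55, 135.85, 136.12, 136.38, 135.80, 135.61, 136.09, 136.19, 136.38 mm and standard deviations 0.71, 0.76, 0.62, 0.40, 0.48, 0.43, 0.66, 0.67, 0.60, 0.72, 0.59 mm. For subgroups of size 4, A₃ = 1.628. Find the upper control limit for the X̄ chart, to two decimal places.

X̄̄ = (136.14 + 135.75 + 136.55 + 135.85 + 136.12 + 136.38 + 135.80 + 135.61 + 136.09 + 136.19 + 136.38) / 11 = 136.0782
s̄ = (0.71 + 0.76 + 0.62 + 0.40 + 0.48 + 0.43 + 0.66 + 0.67 + 0.60 + 0.72 + 0.59) / 11 = 0.6036
UCL = X̄̄ + A₃·s̄ = 136.0782 + 1.628 × 0.6036 = 137.0609

137.06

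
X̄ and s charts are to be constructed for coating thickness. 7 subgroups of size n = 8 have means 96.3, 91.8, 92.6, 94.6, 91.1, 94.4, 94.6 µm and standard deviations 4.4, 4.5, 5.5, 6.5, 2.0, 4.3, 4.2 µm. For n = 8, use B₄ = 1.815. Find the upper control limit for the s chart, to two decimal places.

s̄ = (4.4 + 4.5 + 5.5 + 6.5 + 2.0 + 4.3 + 4.2) / 7 = 4.4857
UCL_s = B₄·s̄ = 1.815 × 4.4857 = 8.1416

8.14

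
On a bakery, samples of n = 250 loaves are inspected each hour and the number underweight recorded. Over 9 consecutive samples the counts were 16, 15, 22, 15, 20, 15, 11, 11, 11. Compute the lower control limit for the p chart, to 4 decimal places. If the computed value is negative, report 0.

0.0152

p̄ = Σdᵢ / (k·n) = 136 / (9 × 250) = 0.06044
LCL = p̄ − 3·√(p̄(1−p̄)/n) = 0.06044 − 3 × 0.01507 = 0.01523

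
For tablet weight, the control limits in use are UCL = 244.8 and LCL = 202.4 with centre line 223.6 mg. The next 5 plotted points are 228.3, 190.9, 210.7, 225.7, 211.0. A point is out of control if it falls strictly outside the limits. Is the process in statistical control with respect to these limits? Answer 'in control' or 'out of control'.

Compare each point to [202.4, 244.8]: sample 2 = 190.9 < LCL.

out of control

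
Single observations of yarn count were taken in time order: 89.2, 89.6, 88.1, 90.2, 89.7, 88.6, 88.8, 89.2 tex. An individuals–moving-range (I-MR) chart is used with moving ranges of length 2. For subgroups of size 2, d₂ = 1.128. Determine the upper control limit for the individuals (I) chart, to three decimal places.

91.531

X̄ = (89.2 + 89.6 + 88.1 + 90.2 + 89.7 + 88.6 + 88.8 + 89.2) / 8 = 89.1750
Moving ranges: 0.4, 1.5, 2.1, 0.5, 1.1, 0.2, 0.4; M̄R̄ = 6.2000 / 7 = 0.8857
UCL = X̄ + 3·M̄R̄/d₂ = 89.1750 + 3 × 0.8857 / 1.128 = 91.5306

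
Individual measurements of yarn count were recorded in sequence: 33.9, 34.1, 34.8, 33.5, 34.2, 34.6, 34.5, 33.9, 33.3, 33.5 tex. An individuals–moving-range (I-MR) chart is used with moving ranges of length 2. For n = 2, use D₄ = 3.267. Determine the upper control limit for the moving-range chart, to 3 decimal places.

Moving ranges: 0.2, 0.7, 1.3, 0.7, 0.4, 0.1, 0.6, 0.6, 0.2; M̄R̄ = 4.8000 / 9 = 0.5333
UCL_MR = D₄·M̄R̄ = 3.267 × 0.5333 = 1.7424

1.742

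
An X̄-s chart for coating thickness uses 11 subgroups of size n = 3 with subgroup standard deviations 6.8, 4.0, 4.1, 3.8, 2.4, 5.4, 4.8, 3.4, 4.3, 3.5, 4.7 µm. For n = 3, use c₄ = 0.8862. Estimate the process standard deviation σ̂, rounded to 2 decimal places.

4.84

s̄ = (6.8 + 4.0 + 4.1 + 3.8 + 2.4 + 5.4 + 4.8 + 3.4 + 4.3 + 3.5 + 4.7) / 11 = 4.2909
σ̂ = s̄ / c₄ = 4.2909 / 0.8862 = 4.8419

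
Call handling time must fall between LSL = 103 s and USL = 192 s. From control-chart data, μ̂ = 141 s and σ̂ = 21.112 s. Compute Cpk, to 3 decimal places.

0.600

Cpu = (USL − μ̂) / (3σ̂) = (192 − 141) / (3 × 21.112) = 0.8052; Cpl = (μ̂ − LSL) / (3σ̂) = (141 − 103) / (3 × 21.112) = 0.6000; Cpk = min(Cpu, Cpl) = 0.6000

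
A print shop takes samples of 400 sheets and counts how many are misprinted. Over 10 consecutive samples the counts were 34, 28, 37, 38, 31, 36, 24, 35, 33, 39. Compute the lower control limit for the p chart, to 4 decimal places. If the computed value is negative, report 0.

p̄ = Σdᵢ / (k·n) = 335 / (10 × 400) = 0.08375
LCL = p̄ − 3·√(p̄(1−p̄)/n) = 0.08375 − 3 × 0.01385 = 0.04220

0.0422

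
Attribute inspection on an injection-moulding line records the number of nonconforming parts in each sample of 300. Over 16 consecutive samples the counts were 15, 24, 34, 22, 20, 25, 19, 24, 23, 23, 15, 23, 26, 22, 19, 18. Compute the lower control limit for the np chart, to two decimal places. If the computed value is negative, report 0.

p̄ = Σdᵢ / (k·n) = 352 / (16 × 300) = 0.07333
LCL = np̄ − 3·√(np̄(1−p̄)) = 22.0000 − 3 × 4.5152 = 8.4545

8.45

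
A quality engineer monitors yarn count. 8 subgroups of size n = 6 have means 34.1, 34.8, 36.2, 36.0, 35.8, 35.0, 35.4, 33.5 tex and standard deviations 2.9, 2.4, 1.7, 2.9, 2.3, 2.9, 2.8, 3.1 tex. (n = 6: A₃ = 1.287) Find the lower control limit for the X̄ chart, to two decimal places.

X̄̄ = (34.1 + 34.8 + 36.2 + 36.0 + 35.8 + 35.0 + 35.4 + 33.5) / 8 = 35.1000
s̄ = (2.9 + 2.4 + 1.7 + 2.9 + 2.3 + 2.9 + 2.8 + 3.1) / 8 = 2.6250
LCL = X̄̄ − A₃·s̄ = 35.1000 − 1.287 × 2.6250 = 31.7216

31.72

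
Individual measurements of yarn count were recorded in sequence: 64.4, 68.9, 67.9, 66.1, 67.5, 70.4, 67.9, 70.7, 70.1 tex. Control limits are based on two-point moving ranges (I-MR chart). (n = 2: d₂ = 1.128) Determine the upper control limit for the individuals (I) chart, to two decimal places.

X̄ = (64.4 + 68.9 + 67.9 + 66.1 + 67.5 + 70.4 + 67.9 + 70.7 + 70.1) / 9 = 68.2111
Moving ranges: 4.5, 1.0, 1.8, 1.4, 2.9, 2.5, 2.8, 0.6; M̄R̄ = 17.5000 / 8 = 2.1875
UCL = X̄ + 3·M̄R̄/d₂ = 68.2111 + 3 × 2.1875 / 1.128 = 74.0289

74.03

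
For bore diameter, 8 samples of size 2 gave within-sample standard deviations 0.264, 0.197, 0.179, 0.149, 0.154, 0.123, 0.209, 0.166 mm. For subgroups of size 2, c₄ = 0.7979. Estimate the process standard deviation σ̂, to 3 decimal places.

0.226

s̄ = (0.264 + 0.197 + 0.179 + 0.149 + 0.154 + 0.123 + 0.209 + 0.166) / 8 = 0.1801
σ̂ = s̄ / c₄ = 0.1801 / 0.7979 = 0.2257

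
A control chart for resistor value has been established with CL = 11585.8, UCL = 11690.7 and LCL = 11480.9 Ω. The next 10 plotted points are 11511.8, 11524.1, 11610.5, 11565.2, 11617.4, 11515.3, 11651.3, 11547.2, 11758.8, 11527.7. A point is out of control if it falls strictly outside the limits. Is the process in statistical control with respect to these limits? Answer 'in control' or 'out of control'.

out of control

Compare each point to [11480.9, 11690.7]: sample 9 = 11758.8 > UCL.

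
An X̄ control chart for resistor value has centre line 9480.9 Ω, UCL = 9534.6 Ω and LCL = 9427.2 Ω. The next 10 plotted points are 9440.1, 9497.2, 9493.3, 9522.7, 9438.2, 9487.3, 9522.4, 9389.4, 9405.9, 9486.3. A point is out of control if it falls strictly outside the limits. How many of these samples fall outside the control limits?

2

Compare each point to [9427.2, 9534.6]: sample 8 = 9389.4 < LCL; sample 9 = 9405.9 < LCL.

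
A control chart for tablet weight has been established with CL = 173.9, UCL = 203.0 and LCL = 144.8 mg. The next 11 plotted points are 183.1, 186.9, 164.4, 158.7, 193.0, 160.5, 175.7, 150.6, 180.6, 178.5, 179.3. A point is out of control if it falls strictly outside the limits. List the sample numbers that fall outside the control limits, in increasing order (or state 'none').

All 11 points lie within [144.8, 203.0].

none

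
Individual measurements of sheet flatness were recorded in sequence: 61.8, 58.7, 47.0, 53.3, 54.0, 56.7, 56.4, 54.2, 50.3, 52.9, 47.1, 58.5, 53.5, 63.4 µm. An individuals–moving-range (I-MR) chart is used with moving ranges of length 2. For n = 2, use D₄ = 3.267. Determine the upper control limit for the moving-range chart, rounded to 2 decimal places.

16.49

Moving ranges: 3.1, 11.7, 6.3, 0.7, 2.7, 0.3, 2.2, 3.9, 2.6, 5.8, 11.4, 5.0, 9.9; M̄R̄ = 65.6000 / 13 = 5.0462
UCL_MR = D₄·M̄R̄ = 3.267 × 5.0462 = 16.4858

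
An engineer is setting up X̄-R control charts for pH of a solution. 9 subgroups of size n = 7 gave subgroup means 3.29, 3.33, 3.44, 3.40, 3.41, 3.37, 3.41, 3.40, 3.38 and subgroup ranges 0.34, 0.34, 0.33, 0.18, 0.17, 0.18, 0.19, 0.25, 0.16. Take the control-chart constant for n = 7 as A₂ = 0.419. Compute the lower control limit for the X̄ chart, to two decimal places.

X̄̄ = (3.29 + 3.33 + 3.44 + 3.40 + 3.41 + 3.37 + 3.41 + 3.40 + 3.38) / 9 = 30.4300 / 9 = 3.3811
R̄ = (0.34 + 0.34 + 0.33 + 0.18 + 0.17 + 0.18 + 0.19 + 0.25 + 0.16) / 9 = 2.1400 / 9 = 0.2378
LCL = X̄̄ − A₂·R̄ = 3.3811 − 0.419 × 0.2378 = 3.2815

3.28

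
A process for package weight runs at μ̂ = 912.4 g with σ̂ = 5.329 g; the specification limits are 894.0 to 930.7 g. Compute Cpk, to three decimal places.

Cpu = (USL − μ̂) / (3σ̂) = (930.7 − 912.4) / (3 × 5.329) = 1.1447; Cpl = (μ̂ − LSL) / (3σ̂) = (912.4 − 894.0) / (3 × 5.329) = 1.1509; Cpk = min(Cpu, Cpl) = 1.1447

1.145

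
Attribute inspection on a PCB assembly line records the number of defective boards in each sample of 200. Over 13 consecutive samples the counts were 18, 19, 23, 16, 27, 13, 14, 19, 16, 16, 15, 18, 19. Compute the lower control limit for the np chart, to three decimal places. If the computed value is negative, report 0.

p̄ = Σdᵢ / (k·n) = 233 / (13 × 200) = 0.08962
LCL = np̄ − 3·√(np̄(1−p̄)) = 17.9231 − 3 × 4.0394 = 5.8048

5.805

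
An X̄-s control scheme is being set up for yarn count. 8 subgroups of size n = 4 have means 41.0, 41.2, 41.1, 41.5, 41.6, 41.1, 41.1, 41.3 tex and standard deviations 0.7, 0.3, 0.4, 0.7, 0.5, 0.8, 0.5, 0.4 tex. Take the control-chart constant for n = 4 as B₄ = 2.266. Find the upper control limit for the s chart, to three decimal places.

1.218

s̄ = (0.7 + 0.3 + 0.4 + 0.7 + 0.5 + 0.8 + 0.5 + 0.4) / 8 = 0.5375
UCL_s = B₄·s̄ = 2.266 × 0.5375 = 1.2180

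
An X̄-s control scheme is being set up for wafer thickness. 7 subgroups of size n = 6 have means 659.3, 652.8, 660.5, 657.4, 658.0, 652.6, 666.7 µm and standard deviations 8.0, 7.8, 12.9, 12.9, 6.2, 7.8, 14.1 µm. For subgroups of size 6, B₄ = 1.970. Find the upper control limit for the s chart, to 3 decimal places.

s̄ = (8.0 + 7.8 + 12.9 + 12.9 + 6.2 + 7.8 + 14.1) / 7 = 9.9571
UCL_s = B₄·s̄ = 1.970 × 9.9571 = 19.6156

19.616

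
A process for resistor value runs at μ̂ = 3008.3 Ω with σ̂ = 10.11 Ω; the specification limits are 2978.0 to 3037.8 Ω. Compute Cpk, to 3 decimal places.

0.973

Cpu = (USL − μ̂) / (3σ̂) = (3037.8 − 3008.3) / (3 × 10.11) = 0.9726; Cpl = (μ̂ − LSL) / (3σ̂) = (3008.3 − 2978.0) / (3 × 10.11) = 0.9990; Cpk = min(Cpu, Cpl) = 0.9726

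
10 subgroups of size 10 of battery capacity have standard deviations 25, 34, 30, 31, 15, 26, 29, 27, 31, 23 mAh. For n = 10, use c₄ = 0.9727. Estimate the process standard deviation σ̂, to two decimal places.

s̄ = (25 + 34 + 30 + 31 + 15 + 26 + 29 + 27 + 31 + 23) / 10 = 27.1000
σ̂ = s̄ / c₄ = 27.1000 / 0.9727 = 27.8606

27.86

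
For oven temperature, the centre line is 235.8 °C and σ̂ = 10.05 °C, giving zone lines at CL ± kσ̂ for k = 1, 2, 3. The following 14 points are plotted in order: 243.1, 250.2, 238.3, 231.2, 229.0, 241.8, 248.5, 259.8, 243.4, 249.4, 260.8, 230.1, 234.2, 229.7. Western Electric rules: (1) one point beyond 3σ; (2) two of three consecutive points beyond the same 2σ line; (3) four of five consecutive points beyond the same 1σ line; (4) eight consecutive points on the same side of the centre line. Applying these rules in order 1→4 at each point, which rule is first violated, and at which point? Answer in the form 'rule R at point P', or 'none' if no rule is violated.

Zone of each point (C = within 1σ̂, B = 1σ̂–2σ̂, A = 2σ̂–3σ̂, * = beyond 3σ̂; sign = side of CL): 1:+C, 2:+B, 3:+C, 4:-C, 5:-C, 6:+C, 7:+B, 8:+A, 9:+C, 10:+B, 11:+A, 12:-C, 13:-C, 14:-C
Rule 3 (four of five consecutive points beyond the same 1σ limit) is satisfied at point 11.

rule 3 at point 11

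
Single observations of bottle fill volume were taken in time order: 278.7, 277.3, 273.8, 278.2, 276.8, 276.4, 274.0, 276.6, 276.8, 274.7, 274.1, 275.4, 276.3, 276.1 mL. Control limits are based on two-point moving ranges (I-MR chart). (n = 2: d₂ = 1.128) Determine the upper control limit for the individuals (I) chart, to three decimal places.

280.464

X̄ = (278.7 + 277.3 + 273.8 + 278.2 + 276.8 + 276.4 + 274.0 + 276.6 + 276.8 + 274.7 + 274.1 + 275.4 + 276.3 + 276.1) / 14 = 276.0857
Moving ranges: 1.4, 3.5, 4.4, 1.4, 0.4, 2.4, 2.6, 0.2, 2.1, 0.6, 1.3, 0.9, 0.2; M̄R̄ = 21.4000 / 13 = 1.6462
UCL = X̄ + 3·M̄R̄/d₂ = 276.0857 + 3 × 1.6462 / 1.128 = 280.4638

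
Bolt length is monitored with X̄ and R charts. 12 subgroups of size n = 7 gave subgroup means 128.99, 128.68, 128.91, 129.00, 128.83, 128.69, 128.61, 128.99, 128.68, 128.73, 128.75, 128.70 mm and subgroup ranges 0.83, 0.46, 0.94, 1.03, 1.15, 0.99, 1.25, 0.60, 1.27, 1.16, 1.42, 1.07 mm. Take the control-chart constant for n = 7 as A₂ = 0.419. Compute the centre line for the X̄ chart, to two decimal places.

X̄̄ = (128.99 + 128.68 + 128.91 + 129.00 + 128.83 + 128.69 + 128.61 + 128.99 + 128.68 + 128.73 + 128.75 + 128.70) / 12 = 1545.5600 / 12 = 128.7967
CL = X̄̄ = 128.7967

128.80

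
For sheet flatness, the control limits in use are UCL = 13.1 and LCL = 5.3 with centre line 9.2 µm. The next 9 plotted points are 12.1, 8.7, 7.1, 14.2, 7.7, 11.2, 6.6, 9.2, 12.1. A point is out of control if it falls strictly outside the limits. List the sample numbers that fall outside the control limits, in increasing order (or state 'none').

Compare each point to [5.3, 13.1]: sample 4 = 14.2 > UCL.

4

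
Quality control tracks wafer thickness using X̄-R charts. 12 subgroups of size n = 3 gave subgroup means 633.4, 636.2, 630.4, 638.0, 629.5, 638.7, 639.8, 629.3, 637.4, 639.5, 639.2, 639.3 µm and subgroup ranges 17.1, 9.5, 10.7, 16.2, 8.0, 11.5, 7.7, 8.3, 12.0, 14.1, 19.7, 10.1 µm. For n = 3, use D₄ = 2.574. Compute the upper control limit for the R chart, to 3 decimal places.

R̄ = (17.1 + 9.5 + 10.7 + 16.2 + 8.0 + 11.5 + 7.7 + 8.3 + 12.0 + 14.1 + 19.7 + 10.1) / 12 = 144.9000 / 12 = 12.0750
UCL_R = D₄·R̄ = 2.574 × 12.0750 = 31.0811

31.081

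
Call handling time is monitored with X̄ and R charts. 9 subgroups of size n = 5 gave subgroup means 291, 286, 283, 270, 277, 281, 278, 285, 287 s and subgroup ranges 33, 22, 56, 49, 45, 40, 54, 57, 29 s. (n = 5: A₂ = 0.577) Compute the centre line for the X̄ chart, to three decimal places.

282.000

X̄̄ = (291 + 286 + 283 + 270 + 277 + 281 + 278 + 285 + 287) / 9 = 2538.0000 / 9 = 282.0000
CL = X̄̄ = 282.0000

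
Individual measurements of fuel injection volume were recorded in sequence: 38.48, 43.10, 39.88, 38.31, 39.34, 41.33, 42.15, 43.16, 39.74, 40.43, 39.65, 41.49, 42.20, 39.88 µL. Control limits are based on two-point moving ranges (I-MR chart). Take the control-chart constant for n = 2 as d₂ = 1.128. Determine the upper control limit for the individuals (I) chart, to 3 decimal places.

X̄ = (38.48 + 43.10 + 39.88 + 38.31 + 39.34 + 41.33 + 42.15 + 43.16 + 39.74 + 40.43 + 39.65 + 41.49 + 42.20 + 39.88) / 14 = 40.6529
Moving ranges: 4.62, 3.22, 1.57, 1.03, 1.99, 0.82, 1.01, 3.42, 0.69, 0.78, 1.84, 0.71, 2.32; M̄R̄ = 24.0200 / 13 = 1.8477
UCL = X̄ + 3·M̄R̄/d₂ = 40.6529 + 3 × 1.8477 / 1.128 = 45.5669

45.567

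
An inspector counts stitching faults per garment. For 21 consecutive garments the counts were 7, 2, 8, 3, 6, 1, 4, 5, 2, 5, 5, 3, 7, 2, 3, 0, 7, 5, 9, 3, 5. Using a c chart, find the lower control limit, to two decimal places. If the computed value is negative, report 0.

c̄ = (7 + 2 + 8 + 3 + 6 + 1 + 4 + 5 + 2 + 5 + 5 + 3 + 7 + 2 + 3 + 0 + 7 + 5 + 9 + 3 + 5) / 21 = 92 / 21 = 4.3810
LCL = c̄ − 3√c̄ = 4.3810 − 3 × 2.0931 = -1.8983 → 0 (cannot be negative)

0.00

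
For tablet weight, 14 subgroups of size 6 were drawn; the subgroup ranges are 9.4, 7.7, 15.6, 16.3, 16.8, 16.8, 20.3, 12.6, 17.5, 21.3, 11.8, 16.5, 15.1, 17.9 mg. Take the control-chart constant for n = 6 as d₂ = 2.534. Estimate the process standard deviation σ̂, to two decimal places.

6.08

R̄ = (9.4 + 7.7 + 15.6 + 16.3 + 16.8 + 16.8 + 20.3 + 12.6 + 17.5 + 21.3 + 11.8 + 16.5 + 15.1 + 17.9) / 14 = 15.4000
σ̂ = R̄ / d₂ = 15.4000 / 2.534 = 6.0773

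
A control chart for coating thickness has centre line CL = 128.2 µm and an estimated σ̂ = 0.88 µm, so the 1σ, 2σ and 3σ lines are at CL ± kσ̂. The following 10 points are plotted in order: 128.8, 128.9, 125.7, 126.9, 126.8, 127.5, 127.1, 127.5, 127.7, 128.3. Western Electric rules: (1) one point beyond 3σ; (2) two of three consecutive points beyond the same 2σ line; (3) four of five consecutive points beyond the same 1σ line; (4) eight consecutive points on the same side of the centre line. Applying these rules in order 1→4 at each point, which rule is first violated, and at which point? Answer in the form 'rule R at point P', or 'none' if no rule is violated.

rule 3 at point 7

Zone of each point (C = within 1σ̂, B = 1σ̂–2σ̂, A = 2σ̂–3σ̂, * = beyond 3σ̂; sign = side of CL): 1:+C, 2:+C, 3:-A, 4:-B, 5:-B, 6:-C, 7:-B, 8:-C, 9:-C, 10:+C
Rule 3 (four of five consecutive points beyond the same 1σ limit) is satisfied at point 7.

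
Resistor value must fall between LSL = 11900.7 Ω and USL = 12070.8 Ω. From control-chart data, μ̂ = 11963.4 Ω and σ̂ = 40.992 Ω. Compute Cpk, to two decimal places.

0.51

Cpu = (USL − μ̂) / (3σ̂) = (12070.8 − 11963.4) / (3 × 40.992) = 0.8733; Cpl = (μ̂ − LSL) / (3σ̂) = (11963.4 − 11900.7) / (3 × 40.992) = 0.5099; Cpk = min(Cpu, Cpl) = 0.5099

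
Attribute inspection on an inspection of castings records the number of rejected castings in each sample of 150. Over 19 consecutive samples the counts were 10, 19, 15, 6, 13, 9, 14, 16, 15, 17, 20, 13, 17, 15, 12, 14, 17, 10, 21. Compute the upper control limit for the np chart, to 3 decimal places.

25.182

p̄ = Σdᵢ / (k·n) = 273 / (19 × 150) = 0.09579
UCL = np̄ + 3·√(np̄(1−p̄)) = 14.3684 + 3 × √(14.3684×0.90421) = 14.3684 + 3 × 3.6045 = 25.1818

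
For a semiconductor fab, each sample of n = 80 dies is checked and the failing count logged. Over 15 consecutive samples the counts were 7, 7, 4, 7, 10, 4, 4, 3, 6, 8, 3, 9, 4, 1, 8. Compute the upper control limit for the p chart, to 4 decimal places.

0.1569

p̄ = Σdᵢ / (k·n) = 85 / (15 × 80) = 0.07083
UCL = p̄ + 3·√(p̄(1−p̄)/n) = 0.07083 + 3 × √(0.07083×0.92917/80) = 0.07083 + 3 × 0.02868 = 0.15688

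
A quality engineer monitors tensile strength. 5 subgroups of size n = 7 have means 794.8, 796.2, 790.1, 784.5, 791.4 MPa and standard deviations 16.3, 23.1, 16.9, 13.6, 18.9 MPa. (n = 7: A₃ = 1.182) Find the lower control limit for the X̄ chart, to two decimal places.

X̄̄ = (794.8 + 796.2 + 790.1 + 784.5 + 791.4) / 5 = 791.4000
s̄ = (16.3 + 23.1 + 16.9 + 13.6 + 18.9) / 5 = 17.7600
LCL = X̄̄ − A₃·s̄ = 791.4000 − 1.182 × 17.7600 = 770.4077

770.41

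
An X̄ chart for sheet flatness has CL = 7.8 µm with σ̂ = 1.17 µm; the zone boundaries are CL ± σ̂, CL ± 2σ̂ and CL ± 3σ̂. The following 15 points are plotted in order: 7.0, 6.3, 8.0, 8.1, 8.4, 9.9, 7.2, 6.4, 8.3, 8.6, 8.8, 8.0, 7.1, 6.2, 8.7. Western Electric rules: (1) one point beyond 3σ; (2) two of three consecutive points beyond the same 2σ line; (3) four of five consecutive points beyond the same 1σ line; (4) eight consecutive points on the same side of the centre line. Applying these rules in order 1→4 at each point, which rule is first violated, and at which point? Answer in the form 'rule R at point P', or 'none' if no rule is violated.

Zone of each point (C = within 1σ̂, B = 1σ̂–2σ̂, A = 2σ̂–3σ̂, * = beyond 3σ̂; sign = side of CL): 1:-C, 2:-B, 3:+C, 4:+C, 5:+C, 6:+B, 7:-C, 8:-B, 9:+C, 10:+C, 11:+C, 12:+C, 13:-C, 14:-B, 15:+C
No rule fires across all 15 points.

none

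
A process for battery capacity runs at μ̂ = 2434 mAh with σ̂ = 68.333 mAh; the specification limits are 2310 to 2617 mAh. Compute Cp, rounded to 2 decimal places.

Cp = (USL − LSL) / (6σ̂) = (2617 − 2310) / (6 × 68.333) = 307.0000 / 409.9980 = 0.7488

0.75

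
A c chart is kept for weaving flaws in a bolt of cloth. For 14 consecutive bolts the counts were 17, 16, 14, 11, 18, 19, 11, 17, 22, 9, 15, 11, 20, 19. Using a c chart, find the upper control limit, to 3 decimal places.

27.508

c̄ = (17 + 16 + 14 + 11 + 18 + 19 + 11 + 17 + 22 + 9 + 15 + 11 + 20 + 19) / 14 = 219 / 14 = 15.6429
UCL = c̄ + 3√c̄ = 15.6429 + 3 × √15.6429 = 15.6429 + 3 × 3.9551 = 27.5082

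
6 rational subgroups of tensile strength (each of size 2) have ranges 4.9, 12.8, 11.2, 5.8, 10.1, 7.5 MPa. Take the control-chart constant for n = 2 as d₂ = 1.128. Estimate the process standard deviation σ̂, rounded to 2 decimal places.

R̄ = (4.9 + 12.8 + 11.2 + 5.8 + 10.1 + 7.5) / 6 = 8.7167
σ̂ = R̄ / d₂ = 8.7167 / 1.128 = 7.7275

7.73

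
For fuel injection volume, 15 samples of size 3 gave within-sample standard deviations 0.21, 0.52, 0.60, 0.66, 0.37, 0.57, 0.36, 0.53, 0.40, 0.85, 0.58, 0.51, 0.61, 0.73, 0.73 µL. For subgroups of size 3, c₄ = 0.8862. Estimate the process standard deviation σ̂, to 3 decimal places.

s̄ = (0.21 + 0.52 + 0.60 + 0.66 + 0.37 + 0.57 + 0.36 + 0.53 + 0.40 + 0.85 + 0.58 + 0.51 + 0.61 + 0.73 + 0.73) / 15 = 0.5487
σ̂ = s̄ / c₄ = 0.5487 / 0.8862 = 0.6191

0.619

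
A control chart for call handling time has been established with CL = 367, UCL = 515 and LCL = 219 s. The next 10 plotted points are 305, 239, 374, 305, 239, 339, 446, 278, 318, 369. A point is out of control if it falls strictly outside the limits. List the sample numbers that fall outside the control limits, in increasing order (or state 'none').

none

All 10 points lie within [219, 515].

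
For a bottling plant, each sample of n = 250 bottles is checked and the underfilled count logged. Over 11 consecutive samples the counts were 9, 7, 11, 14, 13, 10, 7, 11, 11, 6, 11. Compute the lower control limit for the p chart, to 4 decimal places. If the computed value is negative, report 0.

0.0028

p̄ = Σdᵢ / (k·n) = 110 / (11 × 250) = 0.04000
LCL = p̄ − 3·√(p̄(1−p̄)/n) = 0.04000 − 3 × 0.01239 = 0.00282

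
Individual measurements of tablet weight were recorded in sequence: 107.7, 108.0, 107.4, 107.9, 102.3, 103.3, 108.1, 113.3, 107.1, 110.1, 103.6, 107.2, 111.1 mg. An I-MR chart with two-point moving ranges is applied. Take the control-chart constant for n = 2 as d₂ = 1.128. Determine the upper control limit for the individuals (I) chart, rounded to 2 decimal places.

X̄ = (107.7 + 108.0 + 107.4 + 107.9 + 102.3 + 103.3 + 108.1 + 113.3 + 107.1 + 110.1 + 103.6 + 107.2 + 111.1) / 13 = 107.4692
Moving ranges: 0.3, 0.6, 0.5, 5.6, 1.0, 4.8, 5.2, 6.2, 3.0, 6.5, 3.6, 3.9; M̄R̄ = 41.2000 / 12 = 3.4333
UCL = X̄ + 3·M̄R̄/d₂ = 107.4692 + 3 × 3.4333 / 1.128 = 116.6004

116.60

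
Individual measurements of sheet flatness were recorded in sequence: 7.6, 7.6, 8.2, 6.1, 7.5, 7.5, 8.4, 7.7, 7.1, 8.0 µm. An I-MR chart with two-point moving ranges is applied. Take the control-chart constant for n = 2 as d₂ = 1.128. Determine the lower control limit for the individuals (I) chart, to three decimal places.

5.442

X̄ = (7.6 + 7.6 + 8.2 + 6.1 + 7.5 + 7.5 + 8.4 + 7.7 + 7.1 + 8.0) / 10 = 7.5700
Moving ranges: 0.0, 0.6, 2.1, 1.4, 0.0, 0.9, 0.7, 0.6, 0.9; M̄R̄ = 7.2000 / 9 = 0.8000
LCL = X̄ − 3·M̄R̄/d₂ = 7.5700 − 3 × 0.8000 / 1.128 = 5.4423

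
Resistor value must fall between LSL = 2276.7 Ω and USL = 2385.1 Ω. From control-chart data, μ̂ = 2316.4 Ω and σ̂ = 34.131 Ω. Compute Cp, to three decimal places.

Cp = (USL − LSL) / (6σ̂) = (2385.1 − 2276.7) / (6 × 34.131) = 108.4000 / 204.7860 = 0.5293

0.529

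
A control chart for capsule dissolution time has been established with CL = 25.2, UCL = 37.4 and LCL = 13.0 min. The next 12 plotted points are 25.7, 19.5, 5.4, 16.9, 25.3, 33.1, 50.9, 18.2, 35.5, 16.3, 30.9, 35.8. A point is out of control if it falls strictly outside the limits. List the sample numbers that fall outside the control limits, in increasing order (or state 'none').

Compare each point to [13.0, 37.4]: sample 3 = 5.4 < LCL; sample 7 = 50.9 > UCL.

3, 7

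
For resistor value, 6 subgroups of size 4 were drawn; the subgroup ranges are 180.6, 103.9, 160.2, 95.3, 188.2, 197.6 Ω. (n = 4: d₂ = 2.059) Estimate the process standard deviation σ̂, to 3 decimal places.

R̄ = (180.6 + 103.9 + 160.2 + 95.3 + 188.2 + 197.6) / 6 = 154.3000
σ̂ = R̄ / d₂ = 154.3000 / 2.059 = 74.9393

74.939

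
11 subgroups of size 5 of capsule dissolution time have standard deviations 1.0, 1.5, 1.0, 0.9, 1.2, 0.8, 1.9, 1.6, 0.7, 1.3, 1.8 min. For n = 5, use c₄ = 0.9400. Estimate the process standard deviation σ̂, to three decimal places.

s̄ = (1.0 + 1.5 + 1.0 + 0.9 + 1.2 + 0.8 + 1.9 + 1.6 + 0.7 + 1.3 + 1.8) / 11 = 1.2455
σ̂ = s̄ / c₄ = 1.2455 / 0.9400 = 1.3250

1.325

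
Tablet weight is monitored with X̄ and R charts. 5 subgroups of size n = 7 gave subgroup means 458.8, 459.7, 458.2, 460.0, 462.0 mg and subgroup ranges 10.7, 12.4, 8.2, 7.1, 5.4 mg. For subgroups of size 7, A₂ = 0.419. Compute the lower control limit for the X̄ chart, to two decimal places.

456.07

X̄̄ = (458.8 + 459.7 + 458.2 + 460.0 + 462.0) / 5 = 2298.7000 / 5 = 459.7400
R̄ = (10.7 + 12.4 + 8.2 + 7.1 + 5.4) / 5 = 43.8000 / 5 = 8.7600
LCL = X̄̄ − A₂·R̄ = 459.7400 − 0.419 × 8.7600 = 456.0696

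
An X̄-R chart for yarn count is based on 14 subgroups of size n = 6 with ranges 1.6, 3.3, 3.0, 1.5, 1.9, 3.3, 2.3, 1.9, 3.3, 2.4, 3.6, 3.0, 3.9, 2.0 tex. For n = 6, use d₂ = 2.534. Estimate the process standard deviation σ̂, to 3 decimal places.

1.043

R̄ = (1.6 + 3.3 + 3.0 + 1.5 + 1.9 + 3.3 + 2.3 + 1.9 + 3.3 + 2.4 + 3.6 + 3.0 + 3.9 + 2.0) / 14 = 2.6429
σ̂ = R̄ / d₂ = 2.6429 / 2.534 = 1.0430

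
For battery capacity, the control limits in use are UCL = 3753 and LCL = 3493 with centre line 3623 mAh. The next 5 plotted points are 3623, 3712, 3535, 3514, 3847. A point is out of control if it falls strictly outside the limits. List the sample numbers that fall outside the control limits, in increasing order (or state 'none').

5

Compare each point to [3493, 3753]: sample 5 = 3847 > UCL.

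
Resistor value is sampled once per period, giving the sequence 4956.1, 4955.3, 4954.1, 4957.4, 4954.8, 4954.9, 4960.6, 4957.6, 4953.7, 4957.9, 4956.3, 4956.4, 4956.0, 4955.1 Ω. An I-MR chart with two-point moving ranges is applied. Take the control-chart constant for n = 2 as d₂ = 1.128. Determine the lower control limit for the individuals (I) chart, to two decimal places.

X̄ = (4956.1 + 4955.3 + 4954.1 + 4957.4 + 4954.8 + 4954.9 + 4960.6 + 4957.6 + 4953.7 + 4957.9 + 4956.3 + 4956.4 + 4956.0 + 4955.1) / 14 = 4956.1571
Moving ranges: 0.8, 1.2, 3.3, 2.6, 0.1, 5.7, 3.0, 3.9, 4.2, 1.6, 0.1, 0.4, 0.9; M̄R̄ = 27.8000 / 13 = 2.1385
LCL = X̄ − 3·M̄R̄/d₂ = 4956.1571 − 3 × 2.1385 / 1.128 = 4950.4697

4950.47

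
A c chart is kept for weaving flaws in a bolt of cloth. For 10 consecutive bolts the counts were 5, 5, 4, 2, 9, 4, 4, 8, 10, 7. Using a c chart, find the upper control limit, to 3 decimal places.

c̄ = (5 + 5 + 4 + 2 + 9 + 4 + 4 + 8 + 10 + 7) / 10 = 58 / 10 = 5.8000
UCL = c̄ + 3√c̄ = 5.8000 + 3 × √5.8000 = 5.8000 + 3 × 2.4083 = 13.0250

13.025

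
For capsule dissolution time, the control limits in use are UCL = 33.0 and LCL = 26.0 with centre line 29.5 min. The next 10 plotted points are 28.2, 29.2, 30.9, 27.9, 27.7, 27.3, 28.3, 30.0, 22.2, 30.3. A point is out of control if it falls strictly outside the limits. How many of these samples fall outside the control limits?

Compare each point to [26.0, 33.0]: sample 9 = 22.2 < LCL.

1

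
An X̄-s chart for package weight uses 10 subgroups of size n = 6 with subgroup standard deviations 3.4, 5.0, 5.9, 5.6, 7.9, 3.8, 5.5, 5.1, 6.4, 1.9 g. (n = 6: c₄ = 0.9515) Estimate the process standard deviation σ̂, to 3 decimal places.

s̄ = (3.4 + 5.0 + 5.9 + 5.6 + 7.9 + 3.8 + 5.5 + 5.1 + 6.4 + 1.9) / 10 = 5.0500
σ̂ = s̄ / c₄ = 5.0500 / 0.9515 = 5.3074

5.307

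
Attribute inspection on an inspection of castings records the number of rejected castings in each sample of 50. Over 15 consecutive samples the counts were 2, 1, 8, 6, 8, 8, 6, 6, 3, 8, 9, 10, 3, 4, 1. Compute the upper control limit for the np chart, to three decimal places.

12.188

p̄ = Σdᵢ / (k·n) = 83 / (15 × 50) = 0.11067
UCL = np̄ + 3·√(np̄(1−p̄)) = 5.5333 + 3 × √(5.5333×0.88933) = 5.5333 + 3 × 2.2183 = 12.1883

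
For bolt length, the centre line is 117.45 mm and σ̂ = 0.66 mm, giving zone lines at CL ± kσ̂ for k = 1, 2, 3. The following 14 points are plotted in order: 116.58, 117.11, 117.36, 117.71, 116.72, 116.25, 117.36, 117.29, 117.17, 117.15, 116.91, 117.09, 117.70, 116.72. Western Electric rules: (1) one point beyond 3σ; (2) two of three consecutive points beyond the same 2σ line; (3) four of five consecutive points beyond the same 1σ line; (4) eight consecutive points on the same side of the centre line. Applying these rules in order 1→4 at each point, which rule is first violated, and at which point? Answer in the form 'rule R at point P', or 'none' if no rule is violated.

Zone of each point (C = within 1σ̂, B = 1σ̂–2σ̂, A = 2σ̂–3σ̂, * = beyond 3σ̂; sign = side of CL): 1:-B, 2:-C, 3:-C, 4:+C, 5:-B, 6:-B, 7:-C, 8:-C, 9:-C, 10:-C, 11:-C, 12:-C, 13:+C, 14:-B
Rule 4 (eight consecutive points on the same side of the centre line) is satisfied at point 12.

rule 4 at point 12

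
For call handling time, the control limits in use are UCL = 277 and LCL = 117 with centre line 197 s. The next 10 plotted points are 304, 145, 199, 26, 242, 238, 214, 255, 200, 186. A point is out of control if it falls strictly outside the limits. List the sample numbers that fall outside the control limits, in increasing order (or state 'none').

Compare each point to [117, 277]: sample 1 = 304 > UCL; sample 4 = 26 < LCL.

1, 4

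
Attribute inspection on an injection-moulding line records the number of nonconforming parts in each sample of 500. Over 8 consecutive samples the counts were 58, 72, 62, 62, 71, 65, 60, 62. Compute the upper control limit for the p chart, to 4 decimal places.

0.1728

p̄ = Σdᵢ / (k·n) = 512 / (8 × 500) = 0.12800
UCL = p̄ + 3·√(p̄(1−p̄)/n) = 0.12800 + 3 × √(0.12800×0.87200/500) = 0.12800 + 3 × 0.01494 = 0.17282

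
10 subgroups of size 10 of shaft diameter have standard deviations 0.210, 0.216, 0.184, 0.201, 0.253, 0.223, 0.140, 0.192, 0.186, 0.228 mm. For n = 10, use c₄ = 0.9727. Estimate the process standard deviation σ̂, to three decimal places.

s̄ = (0.210 + 0.216 + 0.184 + 0.201 + 0.253 + 0.223 + 0.140 + 0.192 + 0.186 + 0.228) / 10 = 0.2033
σ̂ = s̄ / c₄ = 0.2033 / 0.9727 = 0.2090

0.209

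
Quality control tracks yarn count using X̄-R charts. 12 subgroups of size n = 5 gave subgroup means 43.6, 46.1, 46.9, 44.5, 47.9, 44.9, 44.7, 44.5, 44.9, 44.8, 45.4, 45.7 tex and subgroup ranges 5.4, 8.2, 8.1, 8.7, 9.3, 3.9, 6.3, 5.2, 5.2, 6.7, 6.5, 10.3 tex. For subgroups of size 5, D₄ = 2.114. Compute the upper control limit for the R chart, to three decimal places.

R̄ = (5.4 + 8.2 + 8.1 + 8.7 + 9.3 + 3.9 + 6.3 + 5.2 + 5.2 + 6.7 + 6.5 + 10.3) / 12 = 83.8000 / 12 = 6.9833
UCL_R = D₄·R̄ = 2.114 × 6.9833 = 14.7628

14.763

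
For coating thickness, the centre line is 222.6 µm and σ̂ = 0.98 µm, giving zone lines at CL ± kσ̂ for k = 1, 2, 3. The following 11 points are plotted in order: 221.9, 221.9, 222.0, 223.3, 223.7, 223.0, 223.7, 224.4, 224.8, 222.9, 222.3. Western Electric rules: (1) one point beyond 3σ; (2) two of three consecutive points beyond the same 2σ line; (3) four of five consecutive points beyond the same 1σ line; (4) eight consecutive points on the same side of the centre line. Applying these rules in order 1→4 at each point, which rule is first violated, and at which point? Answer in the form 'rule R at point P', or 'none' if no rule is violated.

rule 3 at point 9

Zone of each point (C = within 1σ̂, B = 1σ̂–2σ̂, A = 2σ̂–3σ̂, * = beyond 3σ̂; sign = side of CL): 1:-C, 2:-C, 3:-C, 4:+C, 5:+B, 6:+C, 7:+B, 8:+B, 9:+A, 10:+C, 11:-C
Rule 3 (four of five consecutive points beyond the same 1σ limit) is satisfied at point 9.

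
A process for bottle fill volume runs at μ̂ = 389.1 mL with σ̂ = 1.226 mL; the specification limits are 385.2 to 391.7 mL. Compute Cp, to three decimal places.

Cp = (USL − LSL) / (6σ̂) = (391.7 − 385.2) / (6 × 1.226) = 6.5000 / 7.3560 = 0.8836

0.884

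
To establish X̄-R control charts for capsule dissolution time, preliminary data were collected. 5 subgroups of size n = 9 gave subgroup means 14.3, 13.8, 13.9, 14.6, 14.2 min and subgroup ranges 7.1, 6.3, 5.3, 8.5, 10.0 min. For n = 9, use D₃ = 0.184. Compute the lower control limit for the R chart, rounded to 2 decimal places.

1.37

R̄ = (7.1 + 6.3 + 5.3 + 8.5 + 10.0) / 5 = 37.2000 / 5 = 7.4400
LCL_R = D₃·R̄ = 0.184 × 7.4400 = 1.3690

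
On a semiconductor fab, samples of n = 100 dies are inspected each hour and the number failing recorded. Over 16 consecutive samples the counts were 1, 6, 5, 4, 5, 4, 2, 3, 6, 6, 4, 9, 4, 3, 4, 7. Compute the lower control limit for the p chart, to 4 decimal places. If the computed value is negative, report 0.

0.0000

p̄ = Σdᵢ / (k·n) = 73 / (16 × 100) = 0.04562
LCL = p̄ − 3·√(p̄(1−p̄)/n) = 0.04562 − 3 × 0.02087 = -0.01698 → 0 (negative, so LCL = 0)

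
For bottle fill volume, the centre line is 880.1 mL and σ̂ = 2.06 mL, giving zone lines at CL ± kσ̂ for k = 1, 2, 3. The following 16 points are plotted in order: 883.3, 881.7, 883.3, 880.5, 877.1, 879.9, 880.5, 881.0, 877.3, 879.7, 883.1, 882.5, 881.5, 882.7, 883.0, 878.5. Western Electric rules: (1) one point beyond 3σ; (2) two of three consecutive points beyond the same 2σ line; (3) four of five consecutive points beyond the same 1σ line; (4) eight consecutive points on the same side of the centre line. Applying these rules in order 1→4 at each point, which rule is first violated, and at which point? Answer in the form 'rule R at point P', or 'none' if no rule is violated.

rule 3 at point 15

Zone of each point (C = within 1σ̂, B = 1σ̂–2σ̂, A = 2σ̂–3σ̂, * = beyond 3σ̂; sign = side of CL): 1:+B, 2:+C, 3:+B, 4:+C, 5:-B, 6:-C, 7:+C, 8:+C, 9:-B, 10:-C, 11:+B, 12:+B, 13:+C, 14:+B, 15:+B, 16:-C
Rule 3 (four of five consecutive points beyond the same 1σ limit) is satisfied at point 15.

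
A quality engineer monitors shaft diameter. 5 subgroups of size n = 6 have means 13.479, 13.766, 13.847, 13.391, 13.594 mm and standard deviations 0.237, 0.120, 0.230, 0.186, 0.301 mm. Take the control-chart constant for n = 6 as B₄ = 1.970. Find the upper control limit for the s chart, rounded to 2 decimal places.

s̄ = (0.237 + 0.120 + 0.230 + 0.186 + 0.301) / 5 = 0.2148
UCL_s = B₄·s̄ = 1.970 × 0.2148 = 0.4232

0.42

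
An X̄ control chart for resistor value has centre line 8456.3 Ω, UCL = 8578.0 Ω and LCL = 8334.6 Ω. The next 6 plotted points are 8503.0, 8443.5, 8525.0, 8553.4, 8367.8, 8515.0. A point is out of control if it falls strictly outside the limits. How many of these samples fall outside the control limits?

All 6 points lie within [8334.6, 8578.0].

0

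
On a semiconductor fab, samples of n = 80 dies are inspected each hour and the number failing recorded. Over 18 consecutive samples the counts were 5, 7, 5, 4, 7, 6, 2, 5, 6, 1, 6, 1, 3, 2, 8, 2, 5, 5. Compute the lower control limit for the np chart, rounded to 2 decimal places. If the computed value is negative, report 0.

0.00

p̄ = Σdᵢ / (k·n) = 80 / (18 × 80) = 0.05556
LCL = np̄ − 3·√(np̄(1−p̄)) = 4.4444 − 3 × 2.0488 = -1.7019 → 0 (negative, so LCL = 0)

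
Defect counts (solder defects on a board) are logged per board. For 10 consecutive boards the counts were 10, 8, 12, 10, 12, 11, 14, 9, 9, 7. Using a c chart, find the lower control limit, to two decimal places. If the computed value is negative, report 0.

0.62

c̄ = (10 + 8 + 12 + 10 + 12 + 11 + 14 + 9 + 9 + 7) / 10 = 102 / 10 = 10.2000
LCL = c̄ − 3√c̄ = 10.2000 − 3 × 3.1937 = 0.6188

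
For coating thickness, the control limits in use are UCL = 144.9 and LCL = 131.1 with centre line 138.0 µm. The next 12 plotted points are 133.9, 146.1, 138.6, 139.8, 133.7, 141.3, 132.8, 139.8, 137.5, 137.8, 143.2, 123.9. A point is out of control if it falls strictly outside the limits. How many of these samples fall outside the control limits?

Compare each point to [131.1, 144.9]: sample 2 = 146.1 > UCL; sample 12 = 123.9 < LCL.

2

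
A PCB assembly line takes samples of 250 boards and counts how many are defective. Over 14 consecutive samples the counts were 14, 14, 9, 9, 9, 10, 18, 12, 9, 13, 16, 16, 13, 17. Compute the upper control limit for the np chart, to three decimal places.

p̄ = Σdᵢ / (k·n) = 179 / (14 × 250) = 0.05114
UCL = np̄ + 3·√(np̄(1−p̄)) = 12.7857 + 3 × √(12.7857×0.94886) = 12.7857 + 3 × 3.4831 = 23.2349

23.235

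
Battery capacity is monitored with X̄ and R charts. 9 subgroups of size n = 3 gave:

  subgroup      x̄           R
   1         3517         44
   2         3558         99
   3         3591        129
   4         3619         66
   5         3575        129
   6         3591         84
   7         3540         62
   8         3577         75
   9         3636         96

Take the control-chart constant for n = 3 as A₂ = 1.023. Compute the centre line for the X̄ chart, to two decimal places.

X̄̄ = (3517 + 3558 + 3591 + 3619 + 3575 + 3591 + 3540 + 3577 + 3636) / 9 = 32204.0000 / 9 = 3578.2222
CL = X̄̄ = 3578.2222

3578.22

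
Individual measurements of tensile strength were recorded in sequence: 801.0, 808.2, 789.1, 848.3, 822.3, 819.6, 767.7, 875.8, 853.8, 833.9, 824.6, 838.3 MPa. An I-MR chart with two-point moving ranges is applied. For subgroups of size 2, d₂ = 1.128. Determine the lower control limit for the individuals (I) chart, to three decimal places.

X̄ = (801.0 + 808.2 + 789.1 + 848.3 + 822.3 + 819.6 + 767.7 + 875.8 + 853.8 + 833.9 + 824.6 + 838.3) / 12 = 823.5500
Moving ranges: 7.2, 19.1, 59.2, 26.0, 2.7, 51.9, 108.1, 22.0, 19.9, 9.3, 13.7; M̄R̄ = 339.1000 / 11 = 30.8273
LCL = X̄ − 3·M̄R̄/d₂ = 823.5500 − 3 × 30.8273 / 1.128 = 741.5626

741.563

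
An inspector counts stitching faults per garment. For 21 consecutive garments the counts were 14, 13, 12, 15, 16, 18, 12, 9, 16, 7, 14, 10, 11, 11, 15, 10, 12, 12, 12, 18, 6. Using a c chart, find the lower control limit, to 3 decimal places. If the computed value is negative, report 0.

c̄ = (14 + 13 + 12 + 15 + 16 + 18 + 12 + 9 + 16 + 7 + 14 + 10 + 11 + 11 + 15 + 10 + 12 + 12 + 12 + 18 + 6) / 21 = 263 / 21 = 12.5238
LCL = c̄ − 3√c̄ = 12.5238 − 3 × 3.5389 = 1.9071

1.907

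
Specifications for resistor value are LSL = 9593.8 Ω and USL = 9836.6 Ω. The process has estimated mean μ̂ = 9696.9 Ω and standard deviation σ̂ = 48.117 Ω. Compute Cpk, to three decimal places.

Cpu = (USL − μ̂) / (3σ̂) = (9836.6 − 9696.9) / (3 × 48.117) = 0.9678; Cpl = (μ̂ − LSL) / (3σ̂) = (9696.9 − 9593.8) / (3 × 48.117) = 0.7142; Cpk = min(Cpu, Cpl) = 0.7142

0.714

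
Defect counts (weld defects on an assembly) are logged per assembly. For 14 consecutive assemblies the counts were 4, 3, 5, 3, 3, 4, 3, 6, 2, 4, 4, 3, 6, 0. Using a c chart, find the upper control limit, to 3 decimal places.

c̄ = (4 + 3 + 5 + 3 + 3 + 4 + 3 + 6 + 2 + 4 + 4 + 3 + 6 + 0) / 14 = 50 / 14 = 3.5714
UCL = c̄ + 3√c̄ = 3.5714 + 3 × √3.5714 = 3.5714 + 3 × 1.8898 = 9.2409

9.241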